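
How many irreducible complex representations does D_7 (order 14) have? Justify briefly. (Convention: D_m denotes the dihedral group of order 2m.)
5

Reasoning: The number of irreducible complex representations of a finite group equals its number of conjugacy classes. D_7 has 5 conjugacy classes ((n+3)/2 for n odd), so D_7 (order 14) has exactly 5 irreducible complex representations.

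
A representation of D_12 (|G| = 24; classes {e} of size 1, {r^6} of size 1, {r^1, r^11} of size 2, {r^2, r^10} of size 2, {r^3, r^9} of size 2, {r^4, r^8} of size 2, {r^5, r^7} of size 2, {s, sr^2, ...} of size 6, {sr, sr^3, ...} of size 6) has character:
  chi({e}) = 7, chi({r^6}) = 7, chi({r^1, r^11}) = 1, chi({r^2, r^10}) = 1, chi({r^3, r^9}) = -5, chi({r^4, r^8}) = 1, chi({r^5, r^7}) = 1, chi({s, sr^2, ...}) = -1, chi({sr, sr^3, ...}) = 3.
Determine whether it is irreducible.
Not irreducible (reducible): <chi, chi> = 9 > 1.

Argument: <chi, chi> = (1/|G|) sum_C |C| * |chi(C)|^2 = (1/24)[1*|7|^2 + 1*|7|^2 + 2*|1|^2 + 2*|1|^2 + 2*|-5|^2 + 2*|1|^2 + 2*|1|^2 + 6*|-1|^2 + 6*|3|^2]
  = (1/24)[(49) + (49) + (2) + (2) + (50) + (2) + (2) + (6) + (54)] = 216/24 = 9.
A character is irreducible iff <chi, chi> = 1, so this representation is reducible.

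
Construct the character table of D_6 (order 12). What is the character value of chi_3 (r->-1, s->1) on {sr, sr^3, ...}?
Conjugacy classes: {e} of size 1, {r^3} of size 1, {r^1, r^5} of size 2, {r^2, r^4} of size 2, {s, sr^2, ...} of size 3, {sr, sr^3, ...} of size 3.
Character table:
  irrep \ class              {e} (size 1)  {r^3} (size 1)  {r^1, r^5} (size 2)  {r^2, r^4} (size 2)  {s, sr^2, ...} (size 3)  {sr, sr^3, ...} (size 3)
  chi_1 (triv)               1             1               1                    1                    1                        1                       
  chi_2 (sign: r->1, s->-1)  1             1               1                    1                    -1                       -1                      
  chi_3 (r->-1, s->1)        1             -1              -1                   1                    1                        -1                      
  chi_4 (r->-1, s->-1)       1             -1              -1                   1                    -1                       1                       
  chi_5 (2d, j=1)            2             -2              1                    -1                   0                        0                       
  chi_6 (2d, j=2)            2             2               -1                   -1                   0                        0                       

Spot check: chi_3 (r->-1, s->1) on {sr, sr^3, ...} = -1.

Proof sketch: D_6 has order 2*6 = 12 with 6 conjugacy classes, hence 6 irreducibles. Sum of squared dims 1 + 1 + 1 + 1 + 4 + 4 = 12 = |G|. Linear characters come from the abelianisation; the 2-dimensional irreps have character r^k -> 2*cos(2*pi*j*k/6), reflections -> 0.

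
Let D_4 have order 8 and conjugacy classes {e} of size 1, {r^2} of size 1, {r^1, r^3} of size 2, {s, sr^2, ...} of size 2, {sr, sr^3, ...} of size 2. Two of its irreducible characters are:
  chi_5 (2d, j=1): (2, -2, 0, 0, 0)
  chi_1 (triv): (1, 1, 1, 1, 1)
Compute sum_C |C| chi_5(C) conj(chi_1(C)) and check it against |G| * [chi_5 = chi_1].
Sum = 0; so <chi_5, chi_1> = 0 (distinct irreducibles are orthogonal).

Why: Compute term by term over conjugacy classes (|C| * chi_5(C) * conj(chi_1(C))):
  1*(2)*conj(1) + 1*(-2)*conj(1) + 2*(0)*conj(1) + 2*(0)*conj(1) + 2*(0)*conj(1)
  = (2) + (-2) + (0) + (0) + (0)
  = 0.
Dividing by |G| = 8 gives 0/8 = 0, matching the row-orthogonality relation <chi_5, chi_1> = [chi_5 = chi_1].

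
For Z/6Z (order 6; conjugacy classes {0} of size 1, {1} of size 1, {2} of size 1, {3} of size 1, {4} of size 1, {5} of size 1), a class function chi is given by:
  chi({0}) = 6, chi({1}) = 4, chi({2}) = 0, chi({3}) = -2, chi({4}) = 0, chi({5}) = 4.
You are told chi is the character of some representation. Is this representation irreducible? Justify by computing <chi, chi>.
Not irreducible (reducible): <chi, chi> = 12 > 1.

Explanation: <chi, chi> = (1/|G|) sum_C |C| * |chi(C)|^2 = (1/6)[1*|6|^2 + 1*|4|^2 + 1*|0|^2 + 1*|-2|^2 + 1*|0|^2 + 1*|4|^2]
  = (1/6)[(36) + (16) + (0) + (4) + (0) + (16)] = 72/6 = 12.
(Exp terms are combined using exp(i*s)*conj(exp(i*t)) = exp(i*(s-t)), and sums of them are collapsed using the identity that for every m > 1 the m distinct m-th roots of unity sum to 0, e.g. 1 + exp(2*I*pi/3) + exp(-2*I*pi/3) = 0.)
A character is irreducible iff <chi, chi> = 1, so this representation is reducible.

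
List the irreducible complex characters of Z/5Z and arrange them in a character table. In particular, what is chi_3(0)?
Character table of Z/5Z (irreps indexed chi_0,...,chi_4 with chi_k(m) = zeta_5^(k*m), zeta_5 = exp(2*pi*i/5)):
  irrep \ class  {0} (size 1)  {1} (size 1)    {2} (size 1)    {3} (size 1)    {4} (size 1)  
  chi_0          1             1               1               1               1             
  chi_1          1             exp(2*I*pi/5)   exp(4*I*pi/5)   exp(-4*I*pi/5)  exp(-2*I*pi/5)
  chi_2          1             exp(4*I*pi/5)   exp(-2*I*pi/5)  exp(2*I*pi/5)   exp(-4*I*pi/5)
  chi_3          1             exp(-4*I*pi/5)  exp(2*I*pi/5)   exp(-2*I*pi/5)  exp(4*I*pi/5) 
  chi_4          1             exp(-2*I*pi/5)  exp(-4*I*pi/5)  exp(4*I*pi/5)   exp(2*I*pi/5) 

Spot check: chi_3(0) = zeta_5^(3*0) = zeta_5^0 = 1.

Why: Z/5Z is abelian, so all 5 irreducible complex representations are 1-dimensional. They are given by chi_k(m) = zeta_5^(k*m) for k = 0,...,4. Row orthogonality: sum_m chi_k(m) conj(chi_l(m)) = 5 * [k = l].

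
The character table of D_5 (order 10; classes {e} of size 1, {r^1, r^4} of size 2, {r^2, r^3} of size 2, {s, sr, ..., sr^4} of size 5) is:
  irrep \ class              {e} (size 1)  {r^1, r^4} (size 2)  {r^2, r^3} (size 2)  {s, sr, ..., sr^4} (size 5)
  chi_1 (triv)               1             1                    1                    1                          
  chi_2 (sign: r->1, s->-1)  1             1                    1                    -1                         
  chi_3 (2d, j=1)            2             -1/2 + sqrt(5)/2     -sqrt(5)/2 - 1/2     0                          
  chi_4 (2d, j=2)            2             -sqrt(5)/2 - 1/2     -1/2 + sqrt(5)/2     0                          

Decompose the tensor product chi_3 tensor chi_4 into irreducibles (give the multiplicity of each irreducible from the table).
chi_3 tensor chi_4 = chi_3 + chi_4 (all other irreducibles have multiplicity 0).

The character of a tensor product is the pointwise product (chi_3 * chi_4)(C) = chi_3(C) * chi_4(C):
  {e}: (2)*(2), {r^1, r^4}: (-1/2 + sqrt(5)/2)*(-sqrt(5)/2 - 1/2), {r^2, r^3}: (-sqrt(5)/2 - 1/2)*(-1/2 + sqrt(5)/2), {s, sr, ..., sr^4}: (0)*(0)
so (chi_3 * chi_4) takes values
  {e} -> 4, {r^1, r^4} -> -1, {r^2, r^3} -> -1, {s, sr, ..., sr^4} -> 0.
Now take the inner product of this character with each irreducible chi from the table, <chi_3*chi_4, chi> = (1/10) sum_C |C| (chi_3*chi_4)(C) conj(chi(C)):
  <chi_3*chi_4, chi_1> = (1/10)[1*(4)*conj(1) + 2*(-1)*conj(1) + 2*(-1)*conj(1) + 5*(0)*conj(1)]
      = (1/10)[(4) + (-2) + (-2) + (0)] = 0/10 = 0
  <chi_3*chi_4, chi_2> = (1/10)[1*(4)*conj(1) + 2*(-1)*conj(1) + 2*(-1)*conj(1) + 5*(0)*conj(-1)]
      = (1/10)[(4) + (-2) + (-2) + (0)] = 0/10 = 0
  <chi_3*chi_4, chi_3> = (1/10)[1*(4)*conj(2) + 2*(-1)*conj(-1/2 + sqrt(5)/2) + 2*(-1)*conj(-sqrt(5)/2 - 1/2) + 5*(0)*conj(0)]
      = (1/10)[(8) + (1 - sqrt(5)) + (1 + sqrt(5)) + (0)] = 10/10 = 1
  <chi_3*chi_4, chi_4> = (1/10)[1*(4)*conj(2) + 2*(-1)*conj(-sqrt(5)/2 - 1/2) + 2*(-1)*conj(-1/2 + sqrt(5)/2) + 5*(0)*conj(0)]
      = (1/10)[(8) + (1 + sqrt(5)) + (1 - sqrt(5)) + (0)] = 10/10 = 1
Hence the multiplicities are chi_3: 1, chi_4: 1. Dimension check: dim(chi_3)*dim(chi_4) = 2*2 = 4 and sum (mult * dim) = 1*2 + 1*2 = 4.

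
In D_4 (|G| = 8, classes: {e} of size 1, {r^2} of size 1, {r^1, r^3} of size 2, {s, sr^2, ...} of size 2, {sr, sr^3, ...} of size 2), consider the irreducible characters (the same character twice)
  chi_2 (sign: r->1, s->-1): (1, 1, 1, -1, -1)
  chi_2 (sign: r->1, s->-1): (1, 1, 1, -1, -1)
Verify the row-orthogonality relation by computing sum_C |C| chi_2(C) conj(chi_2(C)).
Sum = 8 = |G| = 8; so <chi_2, chi_2> = 1 (norm-1 confirms irreducibility).

Reasoning: Compute term by term over conjugacy classes (|C| * chi_2(C) * conj(chi_2(C))):
  1*(1)*conj(1) + 1*(1)*conj(1) + 2*(1)*conj(1) + 2*(-1)*conj(-1) + 2*(-1)*conj(-1)
  = (1) + (1) + (2) + (2) + (2)
  = 8.
Dividing by |G| = 8 gives 8/8 = 1, matching the row-orthogonality relation <chi_2, chi_2> = [chi_2 = chi_2].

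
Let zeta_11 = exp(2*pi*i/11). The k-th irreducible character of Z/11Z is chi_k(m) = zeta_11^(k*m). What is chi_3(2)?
chi_3(2) = zeta_11^6 = exp(-10*I*pi/11)

Working: chi_3(2) = zeta_11^(3*2) = zeta_11^6. Since zeta_11^11 = 1, this equals zeta_11^6 = exp(2*pi*i*6/11) = exp(-10*I*pi/11).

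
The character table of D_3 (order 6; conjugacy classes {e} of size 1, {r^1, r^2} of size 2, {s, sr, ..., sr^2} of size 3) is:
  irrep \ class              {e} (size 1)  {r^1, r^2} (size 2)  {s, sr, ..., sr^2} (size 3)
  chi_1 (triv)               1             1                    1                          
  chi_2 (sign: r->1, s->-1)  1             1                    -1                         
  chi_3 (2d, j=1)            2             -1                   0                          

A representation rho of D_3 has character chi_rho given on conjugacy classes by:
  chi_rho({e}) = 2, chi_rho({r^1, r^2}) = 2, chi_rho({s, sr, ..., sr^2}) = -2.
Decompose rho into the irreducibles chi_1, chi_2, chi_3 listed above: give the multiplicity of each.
Multiplicities: chi_1: 0, chi_2: 2, chi_3: 0.

Argument: Use <chi_rho, chi> = (1/|G|) sum_C |C| * chi_rho(C) * conj(chi(C)) with |G| = 6 for each irreducible chi in the table:
  <chi_rho, chi_1> = (1/6)[1*(2)*conj(1) + 2*(2)*conj(1) + 3*(-2)*conj(1)]
      = (1/6)[(2) + (4) + (-6)] = 0/6 = 0
  <chi_rho, chi_2> = (1/6)[1*(2)*conj(1) + 2*(2)*conj(1) + 3*(-2)*conj(-1)]
      = (1/6)[(2) + (4) + (6)] = 12/6 = 2
  <chi_rho, chi_3> = (1/6)[1*(2)*conj(2) + 2*(2)*conj(-1) + 3*(-2)*conj(0)]
      = (1/6)[(4) + (-4) + (0)] = 0/6 = 0
Dimension check: dim(rho) = sum (mult * dim) = 0*1 + 2*1 + 0*2 = 2 = chi_rho(e) = 2.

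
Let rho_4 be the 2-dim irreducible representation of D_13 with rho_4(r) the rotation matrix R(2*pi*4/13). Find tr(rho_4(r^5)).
chi_{rho_4}(r^5) = 2*cos(2*pi*4*5/13) = -2*cos(pi/13)

Details: rho_4(r^5) is rotation by angle 2*pi*4*5/13, whose trace is 2*cos(2*pi*4*5/13) = -2*cos(pi/13).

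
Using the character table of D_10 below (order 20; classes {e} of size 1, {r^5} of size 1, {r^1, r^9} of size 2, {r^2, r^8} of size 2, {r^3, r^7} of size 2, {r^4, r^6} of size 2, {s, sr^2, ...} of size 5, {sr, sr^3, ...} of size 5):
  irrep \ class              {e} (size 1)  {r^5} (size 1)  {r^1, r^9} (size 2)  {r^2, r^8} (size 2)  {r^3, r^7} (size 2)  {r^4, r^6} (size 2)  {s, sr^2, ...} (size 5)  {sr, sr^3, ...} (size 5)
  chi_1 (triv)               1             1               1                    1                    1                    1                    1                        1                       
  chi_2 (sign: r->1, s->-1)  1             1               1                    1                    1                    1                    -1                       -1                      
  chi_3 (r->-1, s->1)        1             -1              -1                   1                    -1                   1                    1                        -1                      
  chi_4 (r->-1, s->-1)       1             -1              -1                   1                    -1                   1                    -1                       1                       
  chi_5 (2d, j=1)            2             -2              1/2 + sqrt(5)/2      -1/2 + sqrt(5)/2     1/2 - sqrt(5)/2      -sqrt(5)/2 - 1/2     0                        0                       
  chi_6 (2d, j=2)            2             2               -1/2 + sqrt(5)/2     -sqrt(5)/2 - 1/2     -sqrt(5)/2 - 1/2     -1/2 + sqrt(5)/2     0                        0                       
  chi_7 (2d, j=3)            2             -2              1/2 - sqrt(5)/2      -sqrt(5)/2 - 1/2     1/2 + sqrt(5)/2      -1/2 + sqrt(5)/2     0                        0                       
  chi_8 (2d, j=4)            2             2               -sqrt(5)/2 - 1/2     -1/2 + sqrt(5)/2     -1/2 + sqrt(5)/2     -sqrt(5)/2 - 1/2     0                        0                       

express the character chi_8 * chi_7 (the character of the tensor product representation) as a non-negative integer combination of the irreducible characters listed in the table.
chi_8 tensor chi_7 = chi_5 + chi_7 (all other irreducibles have multiplicity 0).

Reasoning: The character of a tensor product is the pointwise product (chi_8 * chi_7)(C) = chi_8(C) * chi_7(C):
  {e}: (2)*(2), {r^5}: (2)*(-2), {r^1, r^9}: (-sqrt(5)/2 - 1/2)*(1/2 - sqrt(5)/2), {r^2, r^8}: (-1/2 + sqrt(5)/2)*(-sqrt(5)/2 - 1/2), {r^3, r^7}: (-1/2 + sqrt(5)/2)*(1/2 + sqrt(5)/2), {r^4, r^6}: (-sqrt(5)/2 - 1/2)*(-1/2 + sqrt(5)/2), {s, sr^2, ...}: (0)*(0), {sr, sr^3, ...}: (0)*(0)
so (chi_8 * chi_7) takes values
  {e} -> 4, {r^5} -> -4, {r^1, r^9} -> 1, {r^2, r^8} -> -1, {r^3, r^7} -> 1, {r^4, r^6} -> -1, {s, sr^2, ...} -> 0, {sr, sr^3, ...} -> 0.
Now take the inner product of this character with each irreducible chi from the table, <chi_8*chi_7, chi> = (1/20) sum_C |C| (chi_8*chi_7)(C) conj(chi(C)):
  <chi_8*chi_7, chi_1> = (1/20)[1*(4)*conj(1) + 1*(-4)*conj(1) + 2*(1)*conj(1) + 2*(-1)*conj(1) + 2*(1)*conj(1) + 2*(-1)*conj(1) + 5*(0)*conj(1) + 5*(0)*conj(1)]
      = (1/20)[(4) + (-4) + (2) + (-2) + (2) + (-2) + (0) + (0)] = 0/20 = 0
  <chi_8*chi_7, chi_2> = (1/20)[1*(4)*conj(1) + 1*(-4)*conj(1) + 2*(1)*conj(1) + 2*(-1)*conj(1) + 2*(1)*conj(1) + 2*(-1)*conj(1) + 5*(0)*conj(-1) + 5*(0)*conj(-1)]
      = (1/20)[(4) + (-4) + (2) + (-2) + (2) + (-2) + (0) + (0)] = 0/20 = 0
  <chi_8*chi_7, chi_3> = (1/20)[1*(4)*conj(1) + 1*(-4)*conj(-1) + 2*(1)*conj(-1) + 2*(-1)*conj(1) + 2*(1)*conj(-1) + 2*(-1)*conj(1) + 5*(0)*conj(1) + 5*(0)*conj(-1)]
      = (1/20)[(4) + (4) + (-2) + (-2) + (-2) + (-2) + (0) + (0)] = 0/20 = 0
  <chi_8*chi_7, chi_4> = (1/20)[1*(4)*conj(1) + 1*(-4)*conj(-1) + 2*(1)*conj(-1) + 2*(-1)*conj(1) + 2*(1)*conj(-1) + 2*(-1)*conj(1) + 5*(0)*conj(-1) + 5*(0)*conj(1)]
      = (1/20)[(4) + (4) + (-2) + (-2) + (-2) + (-2) + (0) + (0)] = 0/20 = 0
  <chi_8*chi_7, chi_5> = (1/20)[1*(4)*conj(2) + 1*(-4)*conj(-2) + 2*(1)*conj(1/2 + sqrt(5)/2) + 2*(-1)*conj(-1/2 + sqrt(5)/2) + 2*(1)*conj(1/2 - sqrt(5)/2) + 2*(-1)*conj(-sqrt(5)/2 - 1/2) + 5*(0)*conj(0) + 5*(0)*conj(0)]
      = (1/20)[(8) + (8) + (1 + sqrt(5)) + (1 - sqrt(5)) + (1 - sqrt(5)) + (1 + sqrt(5)) + (0) + (0)] = 20/20 = 1
  <chi_8*chi_7, chi_6> = (1/20)[1*(4)*conj(2) + 1*(-4)*conj(2) + 2*(1)*conj(-1/2 + sqrt(5)/2) + 2*(-1)*conj(-sqrt(5)/2 - 1/2) + 2*(1)*conj(-sqrt(5)/2 - 1/2) + 2*(-1)*conj(-1/2 + sqrt(5)/2) + 5*(0)*conj(0) + 5*(0)*conj(0)]
      = (1/20)[(8) + (-8) + (-1 + sqrt(5)) + (1 + sqrt(5)) + (-sqrt(5) - 1) + (1 - sqrt(5)) + (0) + (0)] = 0/20 = 0
  <chi_8*chi_7, chi_7> = (1/20)[1*(4)*conj(2) + 1*(-4)*conj(-2) + 2*(1)*conj(1/2 - sqrt(5)/2) + 2*(-1)*conj(-sqrt(5)/2 - 1/2) + 2*(1)*conj(1/2 + sqrt(5)/2) + 2*(-1)*conj(-1/2 + sqrt(5)/2) + 5*(0)*conj(0) + 5*(0)*conj(0)]
      = (1/20)[(8) + (8) + (1 - sqrt(5)) + (1 + sqrt(5)) + (1 + sqrt(5)) + (1 - sqrt(5)) + (0) + (0)] = 20/20 = 1
  <chi_8*chi_7, chi_8> = (1/20)[1*(4)*conj(2) + 1*(-4)*conj(2) + 2*(1)*conj(-sqrt(5)/2 - 1/2) + 2*(-1)*conj(-1/2 + sqrt(5)/2) + 2*(1)*conj(-1/2 + sqrt(5)/2) + 2*(-1)*conj(-sqrt(5)/2 - 1/2) + 5*(0)*conj(0) + 5*(0)*conj(0)]
      = (1/20)[(8) + (-8) + (-sqrt(5) - 1) + (1 - sqrt(5)) + (-1 + sqrt(5)) + (1 + sqrt(5)) + (0) + (0)] = 0/20 = 0
Hence the multiplicities are chi_5: 1, chi_7: 1. Dimension check: dim(chi_8)*dim(chi_7) = 2*2 = 4 and sum (mult * dim) = 1*2 + 1*2 = 4.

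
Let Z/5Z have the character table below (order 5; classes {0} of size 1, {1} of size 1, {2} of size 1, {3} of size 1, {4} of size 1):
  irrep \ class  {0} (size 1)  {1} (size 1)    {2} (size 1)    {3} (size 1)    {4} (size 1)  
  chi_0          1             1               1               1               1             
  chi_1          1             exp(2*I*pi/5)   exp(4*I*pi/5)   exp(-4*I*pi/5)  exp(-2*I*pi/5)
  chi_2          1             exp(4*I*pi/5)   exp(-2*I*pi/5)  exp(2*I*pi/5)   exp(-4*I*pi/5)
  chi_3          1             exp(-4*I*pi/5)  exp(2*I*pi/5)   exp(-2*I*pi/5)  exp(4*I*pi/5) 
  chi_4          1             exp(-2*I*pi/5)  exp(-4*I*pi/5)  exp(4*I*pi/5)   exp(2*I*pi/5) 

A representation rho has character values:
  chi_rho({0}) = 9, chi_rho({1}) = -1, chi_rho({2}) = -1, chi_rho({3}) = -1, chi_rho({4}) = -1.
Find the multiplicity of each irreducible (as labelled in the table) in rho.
Multiplicities: chi_0: 1, chi_1: 2, chi_2: 2, chi_3: 2, chi_4: 2.

Why: Use <chi_rho, chi> = (1/|G|) sum_C |C| * chi_rho(C) * conj(chi(C)) with |G| = 5 for each irreducible chi in the table:
  <chi_rho, chi_0> = (1/5)[1*(9)*conj(1) + 1*(-1)*conj(1) + 1*(-1)*conj(1) + 1*(-1)*conj(1) + 1*(-1)*conj(1)]
      = (1/5)[(9) + (-1) + (-1) + (-1) + (-1)] = 5/5 = 1
  <chi_rho, chi_1> = (1/5)[1*(9)*conj(1) + 1*(-1)*conj(exp(2*I*pi/5)) + 1*(-1)*conj(exp(4*I*pi/5)) + 1*(-1)*conj(exp(-4*I*pi/5)) + 1*(-1)*conj(exp(-2*I*pi/5))]
      = (1/5)[(9) + (2 + 2*exp(-4*I*pi/5) + exp(-2*I*pi/5) + 2*exp(4*I*pi/5) + 2*exp(2*I*pi/5)) + (2 + 2*exp(-2*I*pi/5) + exp(-4*I*pi/5) + 2*exp(4*I*pi/5) + 2*exp(2*I*pi/5)) + (2 + 2*exp(-2*I*pi/5) + 2*exp(-4*I*pi/5) + exp(4*I*pi/5) + 2*exp(2*I*pi/5)) + (2 + 2*exp(-2*I*pi/5) + 2*exp(-4*I*pi/5) + exp(2*I*pi/5) + 2*exp(4*I*pi/5))] = 10/5 = 2
  <chi_rho, chi_2> = (1/5)[1*(9)*conj(1) + 1*(-1)*conj(exp(4*I*pi/5)) + 1*(-1)*conj(exp(-2*I*pi/5)) + 1*(-1)*conj(exp(2*I*pi/5)) + 1*(-1)*conj(exp(-4*I*pi/5))]
      = (1/5)[(9) + (2 + 2*exp(-2*I*pi/5) + exp(-4*I*pi/5) + 2*exp(4*I*pi/5) + 2*exp(2*I*pi/5)) + (2 + 2*exp(-2*I*pi/5) + 2*exp(-4*I*pi/5) + exp(2*I*pi/5) + 2*exp(4*I*pi/5)) + (2 + 2*exp(-4*I*pi/5) + exp(-2*I*pi/5) + 2*exp(4*I*pi/5) + 2*exp(2*I*pi/5)) + (2 + 2*exp(-2*I*pi/5) + 2*exp(-4*I*pi/5) + exp(4*I*pi/5) + 2*exp(2*I*pi/5))] = 10/5 = 2
  <chi_rho, chi_3> = (1/5)[1*(9)*conj(1) + 1*(-1)*conj(exp(-4*I*pi/5)) + 1*(-1)*conj(exp(2*I*pi/5)) + 1*(-1)*conj(exp(-2*I*pi/5)) + 1*(-1)*conj(exp(4*I*pi/5))]
      = (1/5)[(9) + (2 + 2*exp(-2*I*pi/5) + 2*exp(-4*I*pi/5) + exp(4*I*pi/5) + 2*exp(2*I*pi/5)) + (2 + 2*exp(-4*I*pi/5) + exp(-2*I*pi/5) + 2*exp(4*I*pi/5) + 2*exp(2*I*pi/5)) + (2 + 2*exp(-2*I*pi/5) + 2*exp(-4*I*pi/5) + exp(2*I*pi/5) + 2*exp(4*I*pi/5)) + (2 + 2*exp(-2*I*pi/5) + exp(-4*I*pi/5) + 2*exp(4*I*pi/5) + 2*exp(2*I*pi/5))] = 10/5 = 2
  <chi_rho, chi_4> = (1/5)[1*(9)*conj(1) + 1*(-1)*conj(exp(-2*I*pi/5)) + 1*(-1)*conj(exp(-4*I*pi/5)) + 1*(-1)*conj(exp(4*I*pi/5)) + 1*(-1)*conj(exp(2*I*pi/5))]
      = (1/5)[(9) + (2 + 2*exp(-2*I*pi/5) + 2*exp(-4*I*pi/5) + exp(2*I*pi/5) + 2*exp(4*I*pi/5)) + (2 + 2*exp(-2*I*pi/5) + 2*exp(-4*I*pi/5) + exp(4*I*pi/5) + 2*exp(2*I*pi/5)) + (2 + 2*exp(-2*I*pi/5) + exp(-4*I*pi/5) + 2*exp(4*I*pi/5) + 2*exp(2*I*pi/5)) + (2 + 2*exp(-4*I*pi/5) + exp(-2*I*pi/5) + 2*exp(4*I*pi/5) + 2*exp(2*I*pi/5))] = 10/5 = 2
(Exp terms are combined using exp(i*s)*conj(exp(i*t)) = exp(i*(s-t)), and sums of them are collapsed using the identity that for every m > 1 the m distinct m-th roots of unity sum to 0, e.g. 1 + exp(2*I*pi/3) + exp(-2*I*pi/3) = 0.)
Dimension check: dim(rho) = sum (mult * dim) = 1*1 + 2*1 + 2*1 + 2*1 + 2*1 = 9 = chi_rho(e) = 9.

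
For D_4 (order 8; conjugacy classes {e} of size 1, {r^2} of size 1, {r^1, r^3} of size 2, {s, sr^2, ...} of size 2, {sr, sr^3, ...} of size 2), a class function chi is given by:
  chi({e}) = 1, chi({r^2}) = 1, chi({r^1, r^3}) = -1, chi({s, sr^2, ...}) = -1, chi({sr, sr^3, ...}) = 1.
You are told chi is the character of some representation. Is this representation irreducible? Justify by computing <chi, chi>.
Irreducible: <chi, chi> = 1.

<chi, chi> = (1/|G|) sum_C |C| * |chi(C)|^2 = (1/8)[1*|1|^2 + 1*|1|^2 + 2*|-1|^2 + 2*|-1|^2 + 2*|1|^2]
  = (1/8)[(1) + (1) + (2) + (2) + (2)] = 8/8 = 1.
A character is irreducible iff <chi, chi> = 1, so this representation is irreducible.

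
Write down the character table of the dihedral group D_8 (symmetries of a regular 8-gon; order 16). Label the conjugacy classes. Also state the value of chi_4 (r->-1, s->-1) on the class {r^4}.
Conjugacy classes: {e} of size 1, {r^4} of size 1, {r^1, r^7} of size 2, {r^2, r^6} of size 2, {r^3, r^5} of size 2, {s, sr^2, ...} of size 4, {sr, sr^3, ...} of size 4.
Character table:
  irrep \ class              {e} (size 1)  {r^4} (size 1)  {r^1, r^7} (size 2)  {r^2, r^6} (size 2)  {r^3, r^5} (size 2)  {s, sr^2, ...} (size 4)  {sr, sr^3, ...} (size 4)
  chi_1 (triv)               1             1               1                    1                    1                    1                        1                       
  chi_2 (sign: r->1, s->-1)  1             1               1                    1                    1                    -1                       -1                      
  chi_3 (r->-1, s->1)        1             1               -1                   1                    -1                   1                        -1                      
  chi_4 (r->-1, s->-1)       1             1               -1                   1                    -1                   -1                       1                       
  chi_5 (2d, j=1)            2             -2              sqrt(2)              0                    -sqrt(2)             0                        0                       
  chi_6 (2d, j=2)            2             2               0                    -2                   0                    0                        0                       
  chi_7 (2d, j=3)            2             -2              -sqrt(2)             0                    sqrt(2)              0                        0                       

Spot check: chi_4 (r->-1, s->-1) on {r^4} = 1.

Justification: D_8 has order 2*8 = 16 with 7 conjugacy classes, hence 7 irreducibles. Sum of squared dims 1 + 1 + 1 + 1 + 4 + 4 + 4 = 16 = |G|. Linear characters come from the abelianisation; the 2-dimensional irreps have character r^k -> 2*cos(2*pi*j*k/8), reflections -> 0.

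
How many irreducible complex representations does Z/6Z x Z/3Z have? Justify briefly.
18

Working: The number of irreducible complex representations of a finite group equals its number of conjugacy classes. Z/6Z x Z/3Z is abelian of order 18, so every element is its own conjugacy class: 18 classes, so Z/6Z x Z/3Z (order 18) has exactly 18 irreducible complex representations.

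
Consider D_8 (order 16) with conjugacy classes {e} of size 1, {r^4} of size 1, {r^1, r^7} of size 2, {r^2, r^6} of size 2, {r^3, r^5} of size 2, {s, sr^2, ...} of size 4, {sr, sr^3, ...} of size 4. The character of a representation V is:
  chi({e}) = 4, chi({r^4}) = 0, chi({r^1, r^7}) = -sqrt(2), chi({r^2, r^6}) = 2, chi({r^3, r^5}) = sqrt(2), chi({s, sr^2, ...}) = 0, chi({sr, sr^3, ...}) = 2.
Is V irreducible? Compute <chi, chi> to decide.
Not irreducible (reducible): <chi, chi> = 3 > 1.

Derivation: <chi, chi> = (1/|G|) sum_C |C| * |chi(C)|^2 = (1/16)[1*|4|^2 + 1*|0|^2 + 2*|-sqrt(2)|^2 + 2*|2|^2 + 2*|sqrt(2)|^2 + 4*|0|^2 + 4*|2|^2]
  = (1/16)[(16) + (0) + (4) + (8) + (4) + (0) + (16)] = 48/16 = 3.
A character is irreducible iff <chi, chi> = 1, so this representation is reducible.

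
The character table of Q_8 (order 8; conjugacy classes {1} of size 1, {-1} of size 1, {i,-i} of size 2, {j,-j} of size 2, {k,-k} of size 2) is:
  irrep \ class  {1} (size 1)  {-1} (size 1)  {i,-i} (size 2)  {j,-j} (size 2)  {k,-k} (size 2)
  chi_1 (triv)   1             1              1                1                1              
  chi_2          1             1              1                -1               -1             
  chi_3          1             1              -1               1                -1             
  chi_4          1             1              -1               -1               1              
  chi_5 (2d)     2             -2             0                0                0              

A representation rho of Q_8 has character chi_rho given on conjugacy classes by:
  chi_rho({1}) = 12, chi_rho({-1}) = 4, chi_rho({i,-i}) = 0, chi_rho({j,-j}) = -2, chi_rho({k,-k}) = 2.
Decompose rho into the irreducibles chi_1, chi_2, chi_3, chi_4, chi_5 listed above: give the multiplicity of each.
Multiplicities: chi_1: 2, chi_2: 2, chi_3: 1, chi_4: 3, chi_5: 2.

Proof sketch: Use <chi_rho, chi> = (1/|G|) sum_C |C| * chi_rho(C) * conj(chi(C)) with |G| = 8 for each irreducible chi in the table:
  <chi_rho, chi_1> = (1/8)[1*(12)*conj(1) + 1*(4)*conj(1) + 2*(0)*conj(1) + 2*(-2)*conj(1) + 2*(2)*conj(1)]
      = (1/8)[(12) + (4) + (0) + (-4) + (4)] = 16/8 = 2
  <chi_rho, chi_2> = (1/8)[1*(12)*conj(1) + 1*(4)*conj(1) + 2*(0)*conj(1) + 2*(-2)*conj(-1) + 2*(2)*conj(-1)]
      = (1/8)[(12) + (4) + (0) + (4) + (-4)] = 16/8 = 2
  <chi_rho, chi_3> = (1/8)[1*(12)*conj(1) + 1*(4)*conj(1) + 2*(0)*conj(-1) + 2*(-2)*conj(1) + 2*(2)*conj(-1)]
      = (1/8)[(12) + (4) + (0) + (-4) + (-4)] = 8/8 = 1
  <chi_rho, chi_4> = (1/8)[1*(12)*conj(1) + 1*(4)*conj(1) + 2*(0)*conj(-1) + 2*(-2)*conj(-1) + 2*(2)*conj(1)]
      = (1/8)[(12) + (4) + (0) + (4) + (4)] = 24/8 = 3
  <chi_rho, chi_5> = (1/8)[1*(12)*conj(2) + 1*(4)*conj(-2) + 2*(0)*conj(0) + 2*(-2)*conj(0) + 2*(2)*conj(0)]
      = (1/8)[(24) + (-8) + (0) + (0) + (0)] = 16/8 = 2
Dimension check: dim(rho) = sum (mult * dim) = 2*1 + 2*1 + 1*1 + 3*1 + 2*2 = 12 = chi_rho(e) = 12.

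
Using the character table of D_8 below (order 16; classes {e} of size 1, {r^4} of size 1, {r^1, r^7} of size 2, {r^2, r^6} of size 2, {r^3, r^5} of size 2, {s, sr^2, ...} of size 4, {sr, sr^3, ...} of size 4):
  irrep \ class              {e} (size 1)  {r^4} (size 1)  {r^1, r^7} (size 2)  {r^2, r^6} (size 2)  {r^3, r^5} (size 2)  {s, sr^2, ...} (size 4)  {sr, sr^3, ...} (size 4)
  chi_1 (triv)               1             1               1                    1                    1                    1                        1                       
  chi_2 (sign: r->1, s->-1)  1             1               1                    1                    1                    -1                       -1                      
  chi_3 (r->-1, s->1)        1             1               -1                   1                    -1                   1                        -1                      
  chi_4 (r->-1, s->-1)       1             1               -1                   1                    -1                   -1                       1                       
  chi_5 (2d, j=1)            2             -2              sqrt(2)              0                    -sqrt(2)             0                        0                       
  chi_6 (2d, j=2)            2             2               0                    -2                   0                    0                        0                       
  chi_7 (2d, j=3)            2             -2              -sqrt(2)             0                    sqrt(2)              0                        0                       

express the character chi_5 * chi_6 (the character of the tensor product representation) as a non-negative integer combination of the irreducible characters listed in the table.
chi_5 tensor chi_6 = chi_5 + chi_7 (all other irreducibles have multiplicity 0).

Solution. The character of a tensor product is the pointwise product (chi_5 * chi_6)(C) = chi_5(C) * chi_6(C):
  {e}: (2)*(2), {r^4}: (-2)*(2), {r^1, r^7}: (sqrt(2))*(0), {r^2, r^6}: (0)*(-2), {r^3, r^5}: (-sqrt(2))*(0), {s, sr^2, ...}: (0)*(0), {sr, sr^3, ...}: (0)*(0)
so (chi_5 * chi_6) takes values
  {e} -> 4, {r^4} -> -4, {r^1, r^7} -> 0, {r^2, r^6} -> 0, {r^3, r^5} -> 0, {s, sr^2, ...} -> 0, {sr, sr^3, ...} -> 0.
Now take the inner product of this character with each irreducible chi from the table, <chi_5*chi_6, chi> = (1/16) sum_C |C| (chi_5*chi_6)(C) conj(chi(C)):
  <chi_5*chi_6, chi_1> = (1/16)[1*(4)*conj(1) + 1*(-4)*conj(1) + 2*(0)*conj(1) + 2*(0)*conj(1) + 2*(0)*conj(1) + 4*(0)*conj(1) + 4*(0)*conj(1)]
      = (1/16)[(4) + (-4) + (0) + (0) + (0) + (0) + (0)] = 0/16 = 0
  <chi_5*chi_6, chi_2> = (1/16)[1*(4)*conj(1) + 1*(-4)*conj(1) + 2*(0)*conj(1) + 2*(0)*conj(1) + 2*(0)*conj(1) + 4*(0)*conj(-1) + 4*(0)*conj(-1)]
      = (1/16)[(4) + (-4) + (0) + (0) + (0) + (0) + (0)] = 0/16 = 0
  <chi_5*chi_6, chi_3> = (1/16)[1*(4)*conj(1) + 1*(-4)*conj(1) + 2*(0)*conj(-1) + 2*(0)*conj(1) + 2*(0)*conj(-1) + 4*(0)*conj(1) + 4*(0)*conj(-1)]
      = (1/16)[(4) + (-4) + (0) + (0) + (0) + (0) + (0)] = 0/16 = 0
  <chi_5*chi_6, chi_4> = (1/16)[1*(4)*conj(1) + 1*(-4)*conj(1) + 2*(0)*conj(-1) + 2*(0)*conj(1) + 2*(0)*conj(-1) + 4*(0)*conj(-1) + 4*(0)*conj(1)]
      = (1/16)[(4) + (-4) + (0) + (0) + (0) + (0) + (0)] = 0/16 = 0
  <chi_5*chi_6, chi_5> = (1/16)[1*(4)*conj(2) + 1*(-4)*conj(-2) + 2*(0)*conj(sqrt(2)) + 2*(0)*conj(0) + 2*(0)*conj(-sqrt(2)) + 4*(0)*conj(0) + 4*(0)*conj(0)]
      = (1/16)[(8) + (8) + (0) + (0) + (0) + (0) + (0)] = 16/16 = 1
  <chi_5*chi_6, chi_6> = (1/16)[1*(4)*conj(2) + 1*(-4)*conj(2) + 2*(0)*conj(0) + 2*(0)*conj(-2) + 2*(0)*conj(0) + 4*(0)*conj(0) + 4*(0)*conj(0)]
      = (1/16)[(8) + (-8) + (0) + (0) + (0) + (0) + (0)] = 0/16 = 0
  <chi_5*chi_6, chi_7> = (1/16)[1*(4)*conj(2) + 1*(-4)*conj(-2) + 2*(0)*conj(-sqrt(2)) + 2*(0)*conj(0) + 2*(0)*conj(sqrt(2)) + 4*(0)*conj(0) + 4*(0)*conj(0)]
      = (1/16)[(8) + (8) + (0) + (0) + (0) + (0) + (0)] = 16/16 = 1
Hence the multiplicities are chi_5: 1, chi_7: 1. Dimension check: dim(chi_5)*dim(chi_6) = 2*2 = 4 and sum (mult * dim) = 1*2 + 1*2 = 4.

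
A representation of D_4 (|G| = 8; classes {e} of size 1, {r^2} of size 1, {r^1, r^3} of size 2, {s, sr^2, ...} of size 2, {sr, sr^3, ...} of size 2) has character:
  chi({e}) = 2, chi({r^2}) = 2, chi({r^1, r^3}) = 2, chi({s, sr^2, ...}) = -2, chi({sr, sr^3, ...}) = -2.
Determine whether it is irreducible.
Not irreducible (reducible): <chi, chi> = 4 > 1.

Derivation: <chi, chi> = (1/|G|) sum_C |C| * |chi(C)|^2 = (1/8)[1*|2|^2 + 1*|2|^2 + 2*|2|^2 + 2*|-2|^2 + 2*|-2|^2]
  = (1/8)[(4) + (4) + (8) + (8) + (8)] = 32/8 = 4.
A character is irreducible iff <chi, chi> = 1, so this representation is reducible.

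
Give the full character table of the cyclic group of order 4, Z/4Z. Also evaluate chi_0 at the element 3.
Character table of Z/4Z (irreps indexed chi_0,...,chi_3 with chi_k(m) = zeta_4^(k*m), zeta_4 = exp(2*pi*i/4)):
  irrep \ class  {0} (size 1)  {1} (size 1)  {2} (size 1)  {3} (size 1)
  chi_0          1             1             1             1           
  chi_1          1             I             -1            -I          
  chi_2          1             -1            1             -1          
  chi_3          1             -I            -1            I           

Spot check: chi_0(3) = zeta_4^(0*3) = zeta_4^0 = 1.

Why: Z/4Z is abelian, so all 4 irreducible complex representations are 1-dimensional. They are given by chi_k(m) = zeta_4^(k*m) for k = 0,...,3. Row orthogonality: sum_m chi_k(m) conj(chi_l(m)) = 4 * [k = l].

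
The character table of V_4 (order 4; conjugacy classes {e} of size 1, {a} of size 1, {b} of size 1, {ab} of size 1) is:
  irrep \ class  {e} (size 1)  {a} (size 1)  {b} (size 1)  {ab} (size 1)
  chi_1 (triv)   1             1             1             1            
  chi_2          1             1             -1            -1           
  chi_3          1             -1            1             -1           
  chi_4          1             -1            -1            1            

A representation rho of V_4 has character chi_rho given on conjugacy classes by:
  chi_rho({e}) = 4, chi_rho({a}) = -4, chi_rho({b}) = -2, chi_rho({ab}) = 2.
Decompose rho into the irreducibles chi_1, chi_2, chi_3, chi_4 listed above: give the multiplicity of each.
Multiplicities: chi_1: 0, chi_2: 0, chi_3: 1, chi_4: 3.

Proof sketch: Use <chi_rho, chi> = (1/|G|) sum_C |C| * chi_rho(C) * conj(chi(C)) with |G| = 4 for each irreducible chi in the table:
  <chi_rho, chi_1> = (1/4)[1*(4)*conj(1) + 1*(-4)*conj(1) + 1*(-2)*conj(1) + 1*(2)*conj(1)]
      = (1/4)[(4) + (-4) + (-2) + (2)] = 0/4 = 0
  <chi_rho, chi_2> = (1/4)[1*(4)*conj(1) + 1*(-4)*conj(1) + 1*(-2)*conj(-1) + 1*(2)*conj(-1)]
      = (1/4)[(4) + (-4) + (2) + (-2)] = 0/4 = 0
  <chi_rho, chi_3> = (1/4)[1*(4)*conj(1) + 1*(-4)*conj(-1) + 1*(-2)*conj(1) + 1*(2)*conj(-1)]
      = (1/4)[(4) + (4) + (-2) + (-2)] = 4/4 = 1
  <chi_rho, chi_4> = (1/4)[1*(4)*conj(1) + 1*(-4)*conj(-1) + 1*(-2)*conj(-1) + 1*(2)*conj(1)]
      = (1/4)[(4) + (4) + (2) + (2)] = 12/4 = 3
Dimension check: dim(rho) = sum (mult * dim) = 0*1 + 0*1 + 1*1 + 3*1 = 4 = chi_rho(e) = 4.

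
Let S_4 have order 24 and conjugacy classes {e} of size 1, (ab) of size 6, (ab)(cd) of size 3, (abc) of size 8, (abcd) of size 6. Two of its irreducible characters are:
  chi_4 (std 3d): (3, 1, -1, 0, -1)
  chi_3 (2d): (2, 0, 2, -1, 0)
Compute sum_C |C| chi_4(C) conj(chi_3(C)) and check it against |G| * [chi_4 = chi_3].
Sum = 0; so <chi_4, chi_3> = 0 (distinct irreducibles are orthogonal).

Argument: Compute term by term over conjugacy classes (|C| * chi_4(C) * conj(chi_3(C))):
  1*(3)*conj(2) + 6*(1)*conj(0) + 3*(-1)*conj(2) + 8*(0)*conj(-1) + 6*(-1)*conj(0)
  = (6) + (0) + (-6) + (0) + (0)
  = 0.
Dividing by |G| = 24 gives 0/24 = 0, matching the row-orthogonality relation <chi_4, chi_3> = [chi_4 = chi_3].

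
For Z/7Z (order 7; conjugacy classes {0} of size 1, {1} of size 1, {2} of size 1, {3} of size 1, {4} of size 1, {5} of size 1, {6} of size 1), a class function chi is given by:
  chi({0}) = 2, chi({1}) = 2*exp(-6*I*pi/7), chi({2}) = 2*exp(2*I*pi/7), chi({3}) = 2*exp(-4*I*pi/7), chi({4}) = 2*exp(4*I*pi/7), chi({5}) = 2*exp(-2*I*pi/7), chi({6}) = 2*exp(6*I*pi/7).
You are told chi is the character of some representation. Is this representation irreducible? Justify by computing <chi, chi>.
Not irreducible (reducible): <chi, chi> = 4 > 1.

Reasoning: <chi, chi> = (1/|G|) sum_C |C| * |chi(C)|^2 = (1/7)[1*|2|^2 + 1*|2*exp(-6*I*pi/7)|^2 + 1*|2*exp(2*I*pi/7)|^2 + 1*|2*exp(-4*I*pi/7)|^2 + 1*|2*exp(4*I*pi/7)|^2 + 1*|2*exp(-2*I*pi/7)|^2 + 1*|2*exp(6*I*pi/7)|^2]
  = (1/7)[(4) + (4) + (4) + (4) + (4) + (4) + (4)] = 28/7 = 4.
(Exp terms are combined using exp(i*s)*conj(exp(i*t)) = exp(i*(s-t)), and sums of them are collapsed using the identity that for every m > 1 the m distinct m-th roots of unity sum to 0, e.g. 1 + exp(2*I*pi/3) + exp(-2*I*pi/3) = 0.)
A character is irreducible iff <chi, chi> = 1, so this representation is reducible.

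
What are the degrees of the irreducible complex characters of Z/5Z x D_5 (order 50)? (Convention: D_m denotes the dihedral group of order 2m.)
Dimensions: 1, 1, 1, 1, 1, 1, 1, 1, 1, 1, 2, 2, 2, 2, 2, 2, 2, 2, 2, 2

Argument: There are 20 irreducibles (= number of conjugacy classes). Their dimensions d_i satisfy sum d_i^2 = |G| = 50: 1 + 1 + 1 + 1 + 1 + 1 + 1 + 1 + 1 + 1 + 4 + 4 + 4 + 4 + 4 + 4 + 4 + 4 + 4 + 4 = 50. (For the product with Z/5Z: each of the 5 1-dim characters of Z/5Z tensors with each irrep of D_5, giving 5 copies of each D_5-dimension.)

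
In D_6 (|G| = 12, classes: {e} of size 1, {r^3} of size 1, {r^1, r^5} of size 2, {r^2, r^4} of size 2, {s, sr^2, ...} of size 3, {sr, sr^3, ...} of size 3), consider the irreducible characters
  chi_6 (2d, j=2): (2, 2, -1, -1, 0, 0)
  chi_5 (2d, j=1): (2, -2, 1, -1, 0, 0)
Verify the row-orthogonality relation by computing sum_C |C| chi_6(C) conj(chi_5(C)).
Sum = 0; so <chi_6, chi_5> = 0 (distinct irreducibles are orthogonal).

Explanation: Compute term by term over conjugacy classes (|C| * chi_6(C) * conj(chi_5(C))):
  1*(2)*conj(2) + 1*(2)*conj(-2) + 2*(-1)*conj(1) + 2*(-1)*conj(-1) + 3*(0)*conj(0) + 3*(0)*conj(0)
  = (4) + (-4) + (-2) + (2) + (0) + (0)
  = 0.
Dividing by |G| = 12 gives 0/12 = 0, matching the row-orthogonality relation <chi_6, chi_5> = [chi_6 = chi_5].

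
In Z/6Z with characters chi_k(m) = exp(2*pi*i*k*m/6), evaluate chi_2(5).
chi_2(5) = zeta_6^10 = exp(-2*I*pi/3)

Explanation: chi_2(5) = zeta_6^(2*5) = zeta_6^10. Since zeta_6^6 = 1, this equals zeta_6^4 = exp(2*pi*i*4/6) = exp(-2*I*pi/3).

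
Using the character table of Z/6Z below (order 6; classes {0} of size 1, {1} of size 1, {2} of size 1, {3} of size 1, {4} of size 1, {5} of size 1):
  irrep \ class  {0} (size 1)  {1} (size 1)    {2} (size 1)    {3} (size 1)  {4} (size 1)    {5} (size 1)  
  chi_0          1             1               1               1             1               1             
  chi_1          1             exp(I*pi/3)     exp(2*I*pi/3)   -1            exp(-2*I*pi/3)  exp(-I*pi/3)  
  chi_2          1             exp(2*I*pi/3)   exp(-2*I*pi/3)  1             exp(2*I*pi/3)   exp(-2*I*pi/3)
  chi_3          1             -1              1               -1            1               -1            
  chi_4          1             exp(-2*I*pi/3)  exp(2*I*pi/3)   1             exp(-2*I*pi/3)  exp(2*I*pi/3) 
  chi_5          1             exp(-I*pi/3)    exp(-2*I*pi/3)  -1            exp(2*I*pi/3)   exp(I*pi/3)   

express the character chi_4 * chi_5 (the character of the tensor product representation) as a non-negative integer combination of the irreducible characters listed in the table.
chi_4 tensor chi_5 = chi_3 (all other irreducibles have multiplicity 0).

Reasoning: The character of a tensor product is the pointwise product (chi_4 * chi_5)(C) = chi_4(C) * chi_5(C):
  {0}: (1)*(1), {1}: (exp(-2*I*pi/3))*(exp(-I*pi/3)), {2}: (exp(2*I*pi/3))*(exp(-2*I*pi/3)), {3}: (1)*(-1), {4}: (exp(-2*I*pi/3))*(exp(2*I*pi/3)), {5}: (exp(2*I*pi/3))*(exp(I*pi/3))
so (chi_4 * chi_5) takes values
  {0} -> 1, {1} -> -1, {2} -> 1, {3} -> -1, {4} -> 1, {5} -> -1.
Now take the inner product of this character with each irreducible chi from the table, <chi_4*chi_5, chi> = (1/6) sum_C |C| (chi_4*chi_5)(C) conj(chi(C)):
  <chi_4*chi_5, chi_0> = (1/6)[1*(1)*conj(1) + 1*(-1)*conj(1) + 1*(1)*conj(1) + 1*(-1)*conj(1) + 1*(1)*conj(1) + 1*(-1)*conj(1)]
      = (1/6)[(1) + (-1) + (1) + (-1) + (1) + (-1)] = 0/6 = 0
  <chi_4*chi_5, chi_1> = (1/6)[1*(1)*conj(1) + 1*(-1)*conj(exp(I*pi/3)) + 1*(1)*conj(exp(2*I*pi/3)) + 1*(-1)*conj(-1) + 1*(1)*conj(exp(-2*I*pi/3)) + 1*(-1)*conj(exp(-I*pi/3))]
      = (1/6)[(1) + (-exp(-I*pi/3)) + (exp(-2*I*pi/3)) + (1) + (exp(2*I*pi/3)) + (-exp(I*pi/3))] = 0/6 = 0
  <chi_4*chi_5, chi_2> = (1/6)[1*(1)*conj(1) + 1*(-1)*conj(exp(2*I*pi/3)) + 1*(1)*conj(exp(-2*I*pi/3)) + 1*(-1)*conj(1) + 1*(1)*conj(exp(2*I*pi/3)) + 1*(-1)*conj(exp(-2*I*pi/3))]
      = (1/6)[(1) + (-exp(-2*I*pi/3)) + (exp(2*I*pi/3)) + (-1) + (exp(-2*I*pi/3)) + (-exp(2*I*pi/3))] = 0/6 = 0
  <chi_4*chi_5, chi_3> = (1/6)[1*(1)*conj(1) + 1*(-1)*conj(-1) + 1*(1)*conj(1) + 1*(-1)*conj(-1) + 1*(1)*conj(1) + 1*(-1)*conj(-1)]
      = (1/6)[(1) + (1) + (1) + (1) + (1) + (1)] = 6/6 = 1
  <chi_4*chi_5, chi_4> = (1/6)[1*(1)*conj(1) + 1*(-1)*conj(exp(-2*I*pi/3)) + 1*(1)*conj(exp(2*I*pi/3)) + 1*(-1)*conj(1) + 1*(1)*conj(exp(-2*I*pi/3)) + 1*(-1)*conj(exp(2*I*pi/3))]
      = (1/6)[(1) + (-exp(2*I*pi/3)) + (exp(-2*I*pi/3)) + (-1) + (exp(2*I*pi/3)) + (-exp(-2*I*pi/3))] = 0/6 = 0
  <chi_4*chi_5, chi_5> = (1/6)[1*(1)*conj(1) + 1*(-1)*conj(exp(-I*pi/3)) + 1*(1)*conj(exp(-2*I*pi/3)) + 1*(-1)*conj(-1) + 1*(1)*conj(exp(2*I*pi/3)) + 1*(-1)*conj(exp(I*pi/3))]
      = (1/6)[(1) + (-exp(I*pi/3)) + (exp(2*I*pi/3)) + (1) + (exp(-2*I*pi/3)) + (-exp(-I*pi/3))] = 0/6 = 0
(Exp terms are combined using exp(i*s)*conj(exp(i*t)) = exp(i*(s-t)), and sums of them are collapsed using the identity that for every m > 1 the m distinct m-th roots of unity sum to 0, e.g. 1 + exp(2*I*pi/3) + exp(-2*I*pi/3) = 0.)
Hence the multiplicities are chi_3: 1. Dimension check: dim(chi_4)*dim(chi_5) = 1*1 = 1 and sum (mult * dim) = 1*1 = 1.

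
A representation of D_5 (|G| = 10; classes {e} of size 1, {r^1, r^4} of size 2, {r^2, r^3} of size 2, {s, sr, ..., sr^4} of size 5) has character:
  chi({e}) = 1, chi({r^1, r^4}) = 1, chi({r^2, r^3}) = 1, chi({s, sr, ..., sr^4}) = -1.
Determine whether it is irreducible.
Irreducible: <chi, chi> = 1.

Explanation: <chi, chi> = (1/|G|) sum_C |C| * |chi(C)|^2 = (1/10)[1*|1|^2 + 2*|1|^2 + 2*|1|^2 + 5*|-1|^2]
  = (1/10)[(1) + (2) + (2) + (5)] = 10/10 = 1.
A character is irreducible iff <chi, chi> = 1, so this representation is irreducible.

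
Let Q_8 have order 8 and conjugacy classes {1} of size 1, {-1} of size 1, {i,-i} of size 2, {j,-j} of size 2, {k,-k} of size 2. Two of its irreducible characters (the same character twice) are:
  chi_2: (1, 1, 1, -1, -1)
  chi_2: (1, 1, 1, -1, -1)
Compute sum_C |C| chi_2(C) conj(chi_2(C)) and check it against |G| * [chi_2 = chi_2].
Sum = 8 = |G| = 8; so <chi_2, chi_2> = 1 (norm-1 confirms irreducibility).

Why: Compute term by term over conjugacy classes (|C| * chi_2(C) * conj(chi_2(C))):
  1*(1)*conj(1) + 1*(1)*conj(1) + 2*(1)*conj(1) + 2*(-1)*conj(-1) + 2*(-1)*conj(-1)
  = (1) + (1) + (2) + (2) + (2)
  = 8.
Dividing by |G| = 8 gives 8/8 = 1, matching the row-orthogonality relation <chi_2, chi_2> = [chi_2 = chi_2].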